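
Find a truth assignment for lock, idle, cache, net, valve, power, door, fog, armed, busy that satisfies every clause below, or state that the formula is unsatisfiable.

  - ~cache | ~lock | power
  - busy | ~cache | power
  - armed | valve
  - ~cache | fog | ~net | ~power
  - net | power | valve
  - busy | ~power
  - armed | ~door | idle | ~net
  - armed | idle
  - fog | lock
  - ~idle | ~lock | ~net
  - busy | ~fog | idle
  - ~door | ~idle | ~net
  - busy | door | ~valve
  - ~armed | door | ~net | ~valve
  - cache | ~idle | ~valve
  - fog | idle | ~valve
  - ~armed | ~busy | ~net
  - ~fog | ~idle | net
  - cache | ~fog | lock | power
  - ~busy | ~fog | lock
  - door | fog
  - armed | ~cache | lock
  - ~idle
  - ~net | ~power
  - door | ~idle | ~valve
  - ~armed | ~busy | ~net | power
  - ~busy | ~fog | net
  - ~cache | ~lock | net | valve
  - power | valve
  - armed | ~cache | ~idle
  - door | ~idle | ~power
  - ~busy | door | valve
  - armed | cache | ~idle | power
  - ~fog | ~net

Unit clause (~idle) forces idle = False.
In (armed | idle) only armed is left, so armed = True.
Set lock = True.
Set cache = False.
Set net = False.
Set valve = False.
  then (net | power | valve) forces power = True.
  then (busy | ~power) forces busy = True.
  then (~busy | ~fog | net) forces fog = False.
  then (~busy | door | valve) forces door = True.
All clauses satisfied.

lock = True, idle = False, cache = False, net = False, valve = False, power = True, door = True, fog = False, armed = True, busy = True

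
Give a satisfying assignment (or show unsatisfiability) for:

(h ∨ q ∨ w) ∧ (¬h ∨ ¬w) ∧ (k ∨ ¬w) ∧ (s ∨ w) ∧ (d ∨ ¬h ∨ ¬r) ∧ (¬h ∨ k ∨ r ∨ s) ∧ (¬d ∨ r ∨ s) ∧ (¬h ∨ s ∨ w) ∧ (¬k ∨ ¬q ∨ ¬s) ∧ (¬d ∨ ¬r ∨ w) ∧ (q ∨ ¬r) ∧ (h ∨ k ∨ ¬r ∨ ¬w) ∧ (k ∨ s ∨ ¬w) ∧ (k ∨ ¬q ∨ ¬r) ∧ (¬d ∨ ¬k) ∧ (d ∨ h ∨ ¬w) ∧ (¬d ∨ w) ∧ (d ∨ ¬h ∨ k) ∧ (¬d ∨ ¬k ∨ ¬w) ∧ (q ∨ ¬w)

Set q = False.
  then (q ∨ ¬r) forces r = False.
  then (q ∨ ¬w) forces w = False.
  then (h ∨ q ∨ w) forces h = True.
  then (s ∨ w) forces s = True.
  then (¬d ∨ w) forces d = False.
  then (d ∨ ¬h ∨ k) forces k = True.
All clauses satisfied.

q = False, w = False, h = True, k = True, d = False, r = False, s = True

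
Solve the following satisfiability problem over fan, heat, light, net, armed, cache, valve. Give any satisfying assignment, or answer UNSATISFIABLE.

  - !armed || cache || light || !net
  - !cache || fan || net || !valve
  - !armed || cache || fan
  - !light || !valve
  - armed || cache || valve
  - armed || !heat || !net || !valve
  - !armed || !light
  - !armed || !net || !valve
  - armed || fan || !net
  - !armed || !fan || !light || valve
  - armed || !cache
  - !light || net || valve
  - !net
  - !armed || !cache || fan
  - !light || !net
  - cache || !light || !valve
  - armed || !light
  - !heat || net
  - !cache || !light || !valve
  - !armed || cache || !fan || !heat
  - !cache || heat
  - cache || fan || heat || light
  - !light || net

Unit clause (!net) forces net = False.
In (!heat || net) only !heat is left, so heat = False.
In (!cache || heat) only !cache is left, so cache = False.
In (!light || net) only !light is left, so light = False.
In (cache || fan || heat || light) only fan is left, so fan = True.
Set armed = True.
Set valve = True.
All clauses satisfied.

fan: True, heat: False, light: False, net: False, armed: True, cache: False, valve: True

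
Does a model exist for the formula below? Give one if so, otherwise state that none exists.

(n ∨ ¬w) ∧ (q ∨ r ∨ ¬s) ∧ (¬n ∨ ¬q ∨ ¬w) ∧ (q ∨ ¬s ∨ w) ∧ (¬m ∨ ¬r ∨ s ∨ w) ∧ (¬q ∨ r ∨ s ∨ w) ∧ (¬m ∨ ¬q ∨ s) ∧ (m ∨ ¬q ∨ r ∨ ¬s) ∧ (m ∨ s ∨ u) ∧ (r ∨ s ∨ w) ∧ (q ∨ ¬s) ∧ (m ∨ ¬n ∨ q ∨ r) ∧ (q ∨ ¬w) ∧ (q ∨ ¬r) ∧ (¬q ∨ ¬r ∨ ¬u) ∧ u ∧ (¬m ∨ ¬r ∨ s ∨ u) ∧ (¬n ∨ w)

Unit clause (u) forces u = True.
Set m = True.
Set s = True.
  then (q ∨ ¬s) forces q = True.
  then (¬q ∨ ¬r ∨ ¬u) forces r = False.
Try n = True:
  (¬n ∨ ¬q ∨ ¬w) forces w = False.
  clause (¬n ∨ w) is falsified — backtrack.
So n = False.
  then (n ∨ ¬w) forces w = False.
All clauses satisfied.

m = True, u = True, s = True, n = False, w = False, q = True, r = False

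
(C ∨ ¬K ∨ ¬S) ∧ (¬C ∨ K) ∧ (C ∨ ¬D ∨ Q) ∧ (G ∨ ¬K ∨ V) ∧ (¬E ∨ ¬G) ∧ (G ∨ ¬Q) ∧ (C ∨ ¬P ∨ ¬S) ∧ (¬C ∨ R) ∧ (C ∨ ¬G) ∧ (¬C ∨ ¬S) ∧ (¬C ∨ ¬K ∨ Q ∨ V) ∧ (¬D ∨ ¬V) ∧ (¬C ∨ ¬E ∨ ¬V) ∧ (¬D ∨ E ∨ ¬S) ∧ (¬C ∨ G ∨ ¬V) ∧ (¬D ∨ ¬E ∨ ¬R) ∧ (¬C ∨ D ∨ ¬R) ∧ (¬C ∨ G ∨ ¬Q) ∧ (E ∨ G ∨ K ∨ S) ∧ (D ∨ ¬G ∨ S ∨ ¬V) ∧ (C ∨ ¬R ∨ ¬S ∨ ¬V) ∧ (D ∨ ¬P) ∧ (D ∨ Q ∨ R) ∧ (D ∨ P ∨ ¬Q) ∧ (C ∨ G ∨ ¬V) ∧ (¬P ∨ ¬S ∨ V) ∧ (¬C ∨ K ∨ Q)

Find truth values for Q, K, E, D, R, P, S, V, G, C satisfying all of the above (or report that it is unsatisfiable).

Q=F, K=F, E=F, D=F, R=T, P=F, S=T, V=F, G=F, C=F

Set Q = False.
Set K = False.
  then (¬C ∨ K) forces C = False.
  then (C ∨ ¬D ∨ Q) forces D = False.
  then (C ∨ ¬G) forces G = False.
  then (D ∨ ¬P) forces P = False.
  then (D ∨ Q ∨ R) forces R = True.
  then (C ∨ G ∨ ¬V) forces V = False.
Set E = False.
  then (E ∨ G ∨ K ∨ S) forces S = True.
All clauses satisfied.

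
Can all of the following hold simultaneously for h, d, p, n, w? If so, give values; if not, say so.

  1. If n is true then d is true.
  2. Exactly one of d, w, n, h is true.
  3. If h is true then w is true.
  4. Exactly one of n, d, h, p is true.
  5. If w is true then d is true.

h: False, d: True, p: False, n: False, w: False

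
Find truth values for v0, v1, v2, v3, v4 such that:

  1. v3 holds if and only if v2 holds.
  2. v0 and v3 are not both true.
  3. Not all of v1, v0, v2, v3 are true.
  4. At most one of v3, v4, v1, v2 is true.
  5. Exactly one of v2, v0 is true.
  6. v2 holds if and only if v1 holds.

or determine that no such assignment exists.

v0 = True, v1 = False, v2 = False, v3 = False, v4 = False

  (1) v3=F, v2=F — same ✓
  (2) v0=T, v3=F — not both ✓
  (3) {v1, v0, v2, v3}: 1/4 true — not all ✓
  (4) {v3, v4, v1, v2}: 0 true — at most one ✓
  (5) {v2, v0}: 1 true — exactly one ✓
  (6) v2=F, v1=F — same ✓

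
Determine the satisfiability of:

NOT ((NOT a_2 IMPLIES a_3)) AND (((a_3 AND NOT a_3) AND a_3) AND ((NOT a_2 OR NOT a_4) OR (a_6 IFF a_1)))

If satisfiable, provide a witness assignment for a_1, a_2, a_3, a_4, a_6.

No satisfying assignment exists.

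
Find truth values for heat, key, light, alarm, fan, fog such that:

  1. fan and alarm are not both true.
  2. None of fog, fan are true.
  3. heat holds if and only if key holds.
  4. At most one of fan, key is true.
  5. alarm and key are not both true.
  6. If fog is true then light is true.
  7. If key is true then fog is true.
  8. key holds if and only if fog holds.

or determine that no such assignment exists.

heat: False, key: False, light: True, alarm: True, fan: False, fog: False

  (1) fan=F, alarm=T — not both ✓
  (2) {fog, fan}: 0 true — none ✓
  (3) heat=F, key=F — same ✓
  (4) {fan, key}: 0 true — at most one ✓
  (5) alarm=T, key=F — not both ✓
  (6) fog=F ⇒ light: vacuous ✓
  (7) key=F ⇒ fog: vacuous ✓
  (8) key=F, fog=F — same ✓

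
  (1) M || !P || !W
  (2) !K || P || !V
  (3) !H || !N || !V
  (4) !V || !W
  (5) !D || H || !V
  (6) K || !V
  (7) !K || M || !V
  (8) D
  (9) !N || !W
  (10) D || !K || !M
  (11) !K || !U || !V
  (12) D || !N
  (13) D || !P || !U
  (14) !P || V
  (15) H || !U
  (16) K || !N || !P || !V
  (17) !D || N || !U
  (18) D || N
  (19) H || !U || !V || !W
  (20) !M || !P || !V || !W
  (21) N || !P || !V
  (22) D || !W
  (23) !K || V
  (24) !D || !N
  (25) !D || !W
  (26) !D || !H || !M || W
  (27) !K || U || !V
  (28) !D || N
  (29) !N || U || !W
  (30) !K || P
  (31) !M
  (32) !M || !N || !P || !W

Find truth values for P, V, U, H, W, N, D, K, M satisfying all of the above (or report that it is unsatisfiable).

Unsatisfiable

Case D = True:
  (!D || !N) forces N = False.
  Clause (!D || N) is falsified — contradiction.
Case D = False:
  Clause (D) is falsified — contradiction.
Both cases fail, so the formula is unsatisfiable.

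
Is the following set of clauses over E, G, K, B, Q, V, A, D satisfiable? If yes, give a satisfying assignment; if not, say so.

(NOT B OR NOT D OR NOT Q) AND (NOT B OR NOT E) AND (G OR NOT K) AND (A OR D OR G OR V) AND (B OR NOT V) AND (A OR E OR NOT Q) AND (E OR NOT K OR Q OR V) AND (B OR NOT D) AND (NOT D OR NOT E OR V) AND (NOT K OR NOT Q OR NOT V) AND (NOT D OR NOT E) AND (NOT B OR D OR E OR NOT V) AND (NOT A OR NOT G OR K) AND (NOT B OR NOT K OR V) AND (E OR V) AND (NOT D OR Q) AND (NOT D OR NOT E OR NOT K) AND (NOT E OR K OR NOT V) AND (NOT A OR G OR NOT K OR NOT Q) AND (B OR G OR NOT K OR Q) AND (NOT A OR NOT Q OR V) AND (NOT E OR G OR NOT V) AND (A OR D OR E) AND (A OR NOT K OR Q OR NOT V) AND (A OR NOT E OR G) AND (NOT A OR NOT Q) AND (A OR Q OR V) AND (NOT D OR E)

Set E = True.
  then (NOT B OR NOT E) forces B = False.
  then (B OR NOT V) forces V = False.
  then (B OR NOT D) forces D = False.
Set G = False.
  then (G OR NOT K) forces K = False.
  then (A OR D OR G OR V) forces A = True.
  then (NOT A OR NOT Q OR V) forces Q = False.
All clauses satisfied.

E = True; G = False; K = False; B = False; Q = False; V = False; A = True; D = False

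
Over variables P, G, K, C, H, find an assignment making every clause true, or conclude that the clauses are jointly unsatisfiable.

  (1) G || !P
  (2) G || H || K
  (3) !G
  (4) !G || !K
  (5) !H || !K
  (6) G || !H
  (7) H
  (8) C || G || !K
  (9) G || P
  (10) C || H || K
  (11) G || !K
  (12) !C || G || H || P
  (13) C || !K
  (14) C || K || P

The formula is unsatisfiable.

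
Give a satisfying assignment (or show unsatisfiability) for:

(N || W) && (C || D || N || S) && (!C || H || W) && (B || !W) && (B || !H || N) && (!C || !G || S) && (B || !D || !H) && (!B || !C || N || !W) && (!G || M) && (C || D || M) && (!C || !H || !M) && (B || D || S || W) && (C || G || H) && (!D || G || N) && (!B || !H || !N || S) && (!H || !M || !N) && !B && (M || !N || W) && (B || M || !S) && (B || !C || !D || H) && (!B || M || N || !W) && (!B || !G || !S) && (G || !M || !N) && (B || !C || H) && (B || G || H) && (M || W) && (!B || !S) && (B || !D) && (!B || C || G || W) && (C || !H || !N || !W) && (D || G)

D: False; H: False; N: True; B: False; S: True; G: True; M: True; C: False; W: False

Unit clause (!B) forces B = False.
In (B || !D) only !D is left, so D = False.
In (D || G) only G is left, so G = True.
In (B || !W) only !W is left, so W = False.
In (!G || M) only M is left, so M = True.
In (B || D || S || W) only S is left, so S = True.
In (N || W) only N is left, so N = True.
In (!H || !M || !N) only !H is left, so H = False.
In (B || !C || H) only !C is left, so C = False.
All clauses satisfied.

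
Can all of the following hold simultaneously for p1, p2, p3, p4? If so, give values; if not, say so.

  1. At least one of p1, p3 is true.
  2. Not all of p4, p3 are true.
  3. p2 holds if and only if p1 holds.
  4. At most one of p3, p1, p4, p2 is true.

p1: False, p2: False, p3: True, p4: False

  (1) {p1, p3}: 1 true — at least one ✓
  (2) {p4, p3}: 1/2 true — not all ✓
  (3) p2=F, p1=F — same ✓
  (4) {p3, p1, p4, p2}: 1 true — at most one ✓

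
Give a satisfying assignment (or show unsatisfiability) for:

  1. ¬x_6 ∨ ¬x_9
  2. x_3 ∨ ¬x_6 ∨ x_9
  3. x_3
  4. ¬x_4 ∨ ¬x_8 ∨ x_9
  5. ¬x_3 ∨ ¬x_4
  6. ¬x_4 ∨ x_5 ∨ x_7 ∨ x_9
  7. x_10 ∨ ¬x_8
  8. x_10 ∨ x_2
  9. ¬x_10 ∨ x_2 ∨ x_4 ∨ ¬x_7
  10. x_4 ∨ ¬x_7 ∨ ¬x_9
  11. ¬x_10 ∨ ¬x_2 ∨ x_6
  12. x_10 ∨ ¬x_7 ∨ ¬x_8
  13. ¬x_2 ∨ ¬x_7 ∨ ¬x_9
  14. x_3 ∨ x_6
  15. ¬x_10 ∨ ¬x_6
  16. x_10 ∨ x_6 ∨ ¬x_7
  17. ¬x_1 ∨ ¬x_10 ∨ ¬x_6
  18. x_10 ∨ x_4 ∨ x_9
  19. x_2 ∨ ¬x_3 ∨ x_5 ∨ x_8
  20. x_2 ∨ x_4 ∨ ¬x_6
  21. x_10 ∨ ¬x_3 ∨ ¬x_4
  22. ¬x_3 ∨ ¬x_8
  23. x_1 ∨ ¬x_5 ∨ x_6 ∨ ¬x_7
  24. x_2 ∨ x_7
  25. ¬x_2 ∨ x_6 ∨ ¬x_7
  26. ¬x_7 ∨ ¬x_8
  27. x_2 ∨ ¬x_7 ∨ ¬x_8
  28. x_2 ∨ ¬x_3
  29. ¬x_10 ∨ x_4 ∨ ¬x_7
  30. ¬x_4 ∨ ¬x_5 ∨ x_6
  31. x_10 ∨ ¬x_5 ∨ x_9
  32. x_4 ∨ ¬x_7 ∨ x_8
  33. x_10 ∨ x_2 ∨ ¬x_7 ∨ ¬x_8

Unit clause (x_3) forces x_3 = True.
In (¬x_3 ∨ ¬x_4) only ¬x_4 is left, so x_4 = False.
In (¬x_3 ∨ ¬x_8) only ¬x_8 is left, so x_8 = False.
In (x_2 ∨ ¬x_3) only x_2 is left, so x_2 = True.
In (x_4 ∨ ¬x_7 ∨ x_8) only ¬x_7 is left, so x_7 = False.
Set x_1 = True.
Set x_5 = True.
Try x_6 = True:
  (¬x_6 ∨ ¬x_9) forces x_9 = False.
  (¬x_10 ∨ ¬x_6) forces x_10 = False.
  clause (x_10 ∨ x_4 ∨ x_9) is falsified — backtrack.
So x_6 = False.
  then (¬x_10 ∨ ¬x_2 ∨ x_6) forces x_10 = False.
  then (x_10 ∨ x_4 ∨ x_9) forces x_9 = True.
All clauses satisfied.

x_1: True; x_2: True; x_3: True; x_4: False; x_5: True; x_6: False; x_7: False; x_8: False; x_9: True; x_10: False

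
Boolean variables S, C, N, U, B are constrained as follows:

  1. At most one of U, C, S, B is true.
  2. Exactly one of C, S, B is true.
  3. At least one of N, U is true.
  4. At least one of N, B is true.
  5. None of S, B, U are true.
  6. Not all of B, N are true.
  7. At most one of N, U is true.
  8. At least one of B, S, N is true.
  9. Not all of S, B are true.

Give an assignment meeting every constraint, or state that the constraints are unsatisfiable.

S: False, C: True, N: True, U: False, B: False

  (1) {U, C, S, B}: 1 true — at most one ✓
  (2) {C, S, B}: 1 true — exactly one ✓
  (3) {N, U}: 1 true — at least one ✓
  (4) {N, B}: 1 true — at least one ✓
  (5) {S, B, U}: 0 true — none ✓
  (6) {B, N}: 1/2 true — not all ✓
  (7) {N, U}: 1 true — at most one ✓
  (8) {B, S, N}: 1 true — at least one ✓
  (9) {S, B}: 0/2 true — not all ✓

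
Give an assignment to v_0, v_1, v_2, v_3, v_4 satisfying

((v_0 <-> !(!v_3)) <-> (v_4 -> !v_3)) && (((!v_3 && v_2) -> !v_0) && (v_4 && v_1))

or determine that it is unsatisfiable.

v_0=F; v_1=T; v_2=F; v_3=T; v_4=T

  (v_0 <-> !(!v_3)) <-> (v_4 -> !v_3) = True
    v_0 <-> !(!v_3) = False
      !(!v_3) = True
        !v_3 = False
    v_4 -> !v_3 = False
      !v_3 = False
  ((!v_3 && v_2) -> !v_0) && (v_4 && v_1) = True
    (!v_3 && v_2) -> !v_0 = True
      !v_3 && v_2 = False
        !v_3 = False
      !v_0 = True
    v_4 && v_1 = True
Both conjuncts True, so the formula holds.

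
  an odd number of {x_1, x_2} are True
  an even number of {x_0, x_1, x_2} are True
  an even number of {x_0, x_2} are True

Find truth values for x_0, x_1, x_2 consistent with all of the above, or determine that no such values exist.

x_0 = True, x_1 = False, x_2 = True

{x_1, x_2}: 1 true → odd ✓
{x_0, x_1, x_2}: 2 true → even ✓
{x_0, x_2}: 2 true → even ✓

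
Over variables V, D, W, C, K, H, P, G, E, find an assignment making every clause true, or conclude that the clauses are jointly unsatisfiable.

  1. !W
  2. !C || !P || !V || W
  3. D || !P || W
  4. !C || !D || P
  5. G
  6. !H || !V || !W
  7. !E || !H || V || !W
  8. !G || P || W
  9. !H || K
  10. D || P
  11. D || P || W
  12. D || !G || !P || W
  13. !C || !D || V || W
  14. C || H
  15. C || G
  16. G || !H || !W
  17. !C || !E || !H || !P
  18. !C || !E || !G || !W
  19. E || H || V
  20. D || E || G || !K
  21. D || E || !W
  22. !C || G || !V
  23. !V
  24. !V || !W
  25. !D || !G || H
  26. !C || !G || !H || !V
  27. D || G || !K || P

V: False, D: True, W: False, C: False, K: True, H: True, P: True, G: True, E: True

Unit clause (!W) forces W = False.
Unit clause (G) forces G = True.
In (!G || P || W) only P is left, so P = True.
In (D || !G || !P || W) only D is left, so D = True.
Unit clause (!V) forces V = False.
In (!D || !G || H) only H is left, so H = True.
In (!H || K) only K is left, so K = True.
In (!C || !D || V || W) only !C is left, so C = False.
Set E = True.
All clauses satisfied.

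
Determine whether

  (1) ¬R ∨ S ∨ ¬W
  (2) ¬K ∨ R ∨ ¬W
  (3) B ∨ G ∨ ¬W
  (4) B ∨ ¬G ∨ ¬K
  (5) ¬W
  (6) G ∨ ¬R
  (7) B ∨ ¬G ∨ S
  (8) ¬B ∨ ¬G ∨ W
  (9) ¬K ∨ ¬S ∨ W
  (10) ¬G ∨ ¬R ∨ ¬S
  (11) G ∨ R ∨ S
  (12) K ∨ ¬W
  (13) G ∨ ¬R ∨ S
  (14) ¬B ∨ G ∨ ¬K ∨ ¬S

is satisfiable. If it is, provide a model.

Unit clause (¬W) forces W = False.
Set B = True.
  then (¬B ∨ ¬G ∨ W) forces G = False.
  then (G ∨ ¬R) forces R = False.
  then (G ∨ R ∨ S) forces S = True.
  then (¬B ∨ G ∨ ¬K ∨ ¬S) forces K = False.
All clauses satisfied.

B = True, G = False, S = True, K = False, W = False, R = False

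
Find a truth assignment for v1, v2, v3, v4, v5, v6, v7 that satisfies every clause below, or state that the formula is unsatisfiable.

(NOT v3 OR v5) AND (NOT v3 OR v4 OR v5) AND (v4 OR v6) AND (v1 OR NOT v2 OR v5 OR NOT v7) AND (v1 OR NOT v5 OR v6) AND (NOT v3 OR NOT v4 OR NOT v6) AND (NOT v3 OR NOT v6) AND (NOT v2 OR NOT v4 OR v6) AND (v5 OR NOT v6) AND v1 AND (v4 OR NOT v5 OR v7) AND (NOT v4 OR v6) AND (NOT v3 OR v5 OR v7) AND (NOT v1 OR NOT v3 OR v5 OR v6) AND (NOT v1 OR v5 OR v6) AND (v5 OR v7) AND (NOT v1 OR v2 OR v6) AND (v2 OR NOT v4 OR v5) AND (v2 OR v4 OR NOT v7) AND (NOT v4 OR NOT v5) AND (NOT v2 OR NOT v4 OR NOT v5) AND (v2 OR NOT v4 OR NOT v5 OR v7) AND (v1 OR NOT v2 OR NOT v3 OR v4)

v1 = True, v2 = True, v3 = False, v4 = False, v5 = True, v6 = True, v7 = True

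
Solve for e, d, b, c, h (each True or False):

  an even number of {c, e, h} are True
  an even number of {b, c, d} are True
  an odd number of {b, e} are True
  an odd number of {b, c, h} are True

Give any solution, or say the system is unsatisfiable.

e: False, d: False, b: True, c: True, h: True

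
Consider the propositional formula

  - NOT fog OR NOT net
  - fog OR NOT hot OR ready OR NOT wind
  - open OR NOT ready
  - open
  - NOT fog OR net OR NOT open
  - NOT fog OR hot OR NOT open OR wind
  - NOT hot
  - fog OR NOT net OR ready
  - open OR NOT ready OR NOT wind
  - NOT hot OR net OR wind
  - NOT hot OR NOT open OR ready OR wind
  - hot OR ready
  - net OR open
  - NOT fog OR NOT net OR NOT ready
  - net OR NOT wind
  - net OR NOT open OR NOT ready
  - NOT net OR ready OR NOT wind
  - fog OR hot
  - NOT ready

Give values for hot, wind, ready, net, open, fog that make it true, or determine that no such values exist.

The formula is unsatisfiable.

Case hot = True:
  Clause (NOT hot) is falsified — contradiction.
Case hot = False:
  (open) forces open = True.
  (hot OR ready) forces ready = True.
  Clause (NOT ready) is falsified — contradiction.
Both cases fail, so the formula is unsatisfiable.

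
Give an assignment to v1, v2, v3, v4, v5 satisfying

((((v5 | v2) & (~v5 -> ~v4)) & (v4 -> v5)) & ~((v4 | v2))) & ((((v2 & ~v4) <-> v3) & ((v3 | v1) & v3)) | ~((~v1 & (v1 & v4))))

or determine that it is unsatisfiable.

v1: False, v2: False, v3: True, v4: False, v5: True

  (((v5 | v2) & (~v5 -> ~v4)) & (v4 -> v5)) & ~((v4 | v2)) = True
    ((v5 | v2) & (~v5 -> ~v4)) & (v4 -> v5) = True
      (v5 | v2) & (~v5 -> ~v4) = True
        v5 | v2 = True
        ~v5 -> ~v4 = True
          ~v5 = False
          ~v4 = True
      v4 -> v5 = True
    ~((v4 | v2)) = True
      v4 | v2 = False
  (((v2 & ~v4) <-> v3) & ((v3 | v1) & v3)) | ~((~v1 & (v1 & v4))) = True
    ((v2 & ~v4) <-> v3) & ((v3 | v1) & v3) = False
      (v2 & ~v4) <-> v3 = False
        v2 & ~v4 = False
          ~v4 = True
      (v3 | v1) & v3 = True
        v3 | v1 = True
    ~((~v1 & (v1 & v4))) = True
      ~v1 & (v1 & v4) = False
        ~v1 = True
        v1 & v4 = False
Both conjuncts True, so the formula holds.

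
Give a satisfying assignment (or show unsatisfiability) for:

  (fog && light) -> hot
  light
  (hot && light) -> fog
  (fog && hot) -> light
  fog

Unit clause (fog) forces fog = True.
Unit clause (light) forces light = True.
In (!fog || hot || !light) only hot is left, so hot = True.
Check each clause:
  (fog): fog holds.
  (light): light holds.
  (!fog || hot || !light): hot holds.
  (!fog || !hot || light): light holds.
  (fog || !hot || !light): fog holds.
All clauses satisfied.

fog = True, light = True, hot = True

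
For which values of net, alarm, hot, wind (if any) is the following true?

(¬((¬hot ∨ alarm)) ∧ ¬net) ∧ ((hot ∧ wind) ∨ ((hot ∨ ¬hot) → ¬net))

net=F, alarm=F, hot=T, wind=F

  ¬((¬hot ∨ alarm)) ∧ ¬net = True
    ¬((¬hot ∨ alarm)) = True
      ¬hot ∨ alarm = False
        ¬hot = False
    ¬net = True
  (hot ∧ wind) ∨ ((hot ∨ ¬hot) → ¬net) = True
    hot ∧ wind = False
    (hot ∨ ¬hot) → ¬net = True
      hot ∨ ¬hot = True
        ¬hot = False
      ¬net = True
Both conjuncts True, so the formula holds.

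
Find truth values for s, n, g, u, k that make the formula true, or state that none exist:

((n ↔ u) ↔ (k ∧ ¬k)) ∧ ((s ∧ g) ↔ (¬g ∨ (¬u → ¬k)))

s: False, n: True, g: True, u: False, k: True

  (n ↔ u) ↔ (k ∧ ¬k) = True
    n ↔ u = False
    k ∧ ¬k = False
      ¬k = False
  (s ∧ g) ↔ (¬g ∨ (¬u → ¬k)) = True
    s ∧ g = False
    ¬g ∨ (¬u → ¬k) = False
      ¬g = False
      ¬u → ¬k = False
        ¬u = True
        ¬k = False
Both conjuncts True, so the formula holds.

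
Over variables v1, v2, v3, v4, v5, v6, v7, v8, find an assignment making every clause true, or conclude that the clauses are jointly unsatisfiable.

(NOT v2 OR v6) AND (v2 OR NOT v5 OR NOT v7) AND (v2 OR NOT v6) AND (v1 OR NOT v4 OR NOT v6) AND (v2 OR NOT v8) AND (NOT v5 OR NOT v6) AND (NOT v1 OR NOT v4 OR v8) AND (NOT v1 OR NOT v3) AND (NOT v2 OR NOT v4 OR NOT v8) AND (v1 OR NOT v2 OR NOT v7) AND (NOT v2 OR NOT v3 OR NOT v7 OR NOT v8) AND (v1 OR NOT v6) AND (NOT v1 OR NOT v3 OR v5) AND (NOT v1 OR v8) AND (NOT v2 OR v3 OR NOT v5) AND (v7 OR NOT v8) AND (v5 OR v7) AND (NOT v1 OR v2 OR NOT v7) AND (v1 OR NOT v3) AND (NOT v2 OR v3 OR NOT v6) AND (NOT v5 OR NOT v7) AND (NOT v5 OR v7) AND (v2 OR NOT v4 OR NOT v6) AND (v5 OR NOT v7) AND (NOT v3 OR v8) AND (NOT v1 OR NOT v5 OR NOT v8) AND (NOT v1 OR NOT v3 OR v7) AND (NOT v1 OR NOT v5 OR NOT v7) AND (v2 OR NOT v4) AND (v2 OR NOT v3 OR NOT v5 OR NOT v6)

Unsatisfiable — no assignment works.

Case v5 = True:
  (NOT v5 OR NOT v6) forces v6 = False.
  (NOT v2 OR v6) forces v2 = False.
  (v2 OR NOT v5 OR NOT v7) forces v7 = False.
  Clause (NOT v5 OR v7) is falsified — contradiction.
Case v5 = False:
  (v5 OR v7) forces v7 = True.
  Clause (v5 OR NOT v7) is falsified — contradiction.
Both cases fail, so the formula is unsatisfiable.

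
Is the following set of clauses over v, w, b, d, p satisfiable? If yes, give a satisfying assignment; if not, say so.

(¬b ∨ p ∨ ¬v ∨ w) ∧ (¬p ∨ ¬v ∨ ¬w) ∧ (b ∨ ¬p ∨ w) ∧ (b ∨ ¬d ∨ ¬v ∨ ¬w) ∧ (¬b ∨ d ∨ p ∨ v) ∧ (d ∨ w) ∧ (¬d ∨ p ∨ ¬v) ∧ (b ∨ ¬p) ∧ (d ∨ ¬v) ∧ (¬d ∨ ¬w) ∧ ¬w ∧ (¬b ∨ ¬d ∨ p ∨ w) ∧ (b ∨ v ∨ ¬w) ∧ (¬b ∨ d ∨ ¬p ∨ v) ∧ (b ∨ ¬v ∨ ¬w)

Unit clause (¬w) forces w = False.
In (d ∨ w) only d is left, so d = True.
Set v = True.
  then (¬d ∨ p ∨ ¬v) forces p = True.
  then (b ∨ ¬p) forces b = True.
All clauses satisfied.

v=T, w=F, b=T, d=T, p=T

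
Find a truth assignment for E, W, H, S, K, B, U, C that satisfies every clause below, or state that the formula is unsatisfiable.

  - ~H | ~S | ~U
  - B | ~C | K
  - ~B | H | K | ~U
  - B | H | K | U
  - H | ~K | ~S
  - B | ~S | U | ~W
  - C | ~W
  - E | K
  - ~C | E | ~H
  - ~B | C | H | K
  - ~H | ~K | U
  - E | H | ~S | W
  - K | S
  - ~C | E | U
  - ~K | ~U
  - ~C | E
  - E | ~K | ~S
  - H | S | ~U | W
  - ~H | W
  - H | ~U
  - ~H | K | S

Set E = True.
Set W = True.
  then (C | ~W) forces C = True.
Set H = False.
  then (H | ~U) forces U = False.
Set S = False.
  then (K | S) forces K = True.
Set B = True.
All clauses satisfied.

E = True, W = True, H = False, S = False, K = True, B = True, U = False, C = True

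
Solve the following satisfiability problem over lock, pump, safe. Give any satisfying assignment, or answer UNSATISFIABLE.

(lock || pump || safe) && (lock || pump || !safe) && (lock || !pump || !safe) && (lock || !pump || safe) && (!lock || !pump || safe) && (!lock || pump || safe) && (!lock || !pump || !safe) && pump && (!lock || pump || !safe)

Case lock = True:
  (pump) forces pump = True.
  (!lock || !pump || safe) forces safe = True.
  Clause (!lock || !pump || !safe) is falsified — contradiction.
Case lock = False:
  (pump) forces pump = True.
  (lock || !pump || !safe) forces safe = False.
  Clause (lock || !pump || safe) is falsified — contradiction.
Both cases fail, so the formula is unsatisfiable.

No satisfying assignment exists.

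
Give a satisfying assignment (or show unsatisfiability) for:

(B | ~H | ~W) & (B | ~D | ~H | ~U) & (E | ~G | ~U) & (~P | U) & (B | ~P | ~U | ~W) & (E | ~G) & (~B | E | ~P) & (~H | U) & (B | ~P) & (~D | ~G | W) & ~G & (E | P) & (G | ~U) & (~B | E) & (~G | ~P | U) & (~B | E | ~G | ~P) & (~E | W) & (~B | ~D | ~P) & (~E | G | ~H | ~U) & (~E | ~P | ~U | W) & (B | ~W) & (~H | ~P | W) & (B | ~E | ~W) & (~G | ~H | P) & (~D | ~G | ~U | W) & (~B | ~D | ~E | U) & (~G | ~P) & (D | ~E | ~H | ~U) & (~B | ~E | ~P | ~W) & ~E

Case E = True:
  Clause (~E) is falsified — contradiction.
Case E = False:
  (E | ~G) forces G = False.
  (E | P) forces P = True.
  (~P | U) forces U = True.
  Clause (G | ~U) is falsified — contradiction.
Both cases fail, so the formula is unsatisfiable.

No satisfying assignment exists.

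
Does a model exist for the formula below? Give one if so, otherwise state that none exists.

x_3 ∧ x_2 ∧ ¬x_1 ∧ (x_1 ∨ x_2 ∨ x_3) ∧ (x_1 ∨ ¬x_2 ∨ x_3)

x_1 = False, x_2 = True, x_3 = True

Unit clause (x_3) forces x_3 = True.
Unit clause (x_2) forces x_2 = True.
Unit clause (¬x_1) forces x_1 = False.
Check each clause:
  (x_3): x_3 holds.
  (x_2): x_2 holds.
  (¬x_1): ¬x_1 holds.
  (x_1 ∨ x_2 ∨ x_3): x_2 holds.
  (x_1 ∨ ¬x_2 ∨ x_3): x_3 holds.
All clauses satisfied.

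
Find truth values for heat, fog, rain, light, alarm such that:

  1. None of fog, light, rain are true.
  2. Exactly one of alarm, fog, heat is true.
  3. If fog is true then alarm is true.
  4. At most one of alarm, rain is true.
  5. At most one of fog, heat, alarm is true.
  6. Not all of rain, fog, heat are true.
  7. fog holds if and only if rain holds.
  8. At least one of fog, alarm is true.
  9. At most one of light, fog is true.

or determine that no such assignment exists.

heat=F; fog=F; rain=F; light=F; alarm=T

  (1) {fog, light, rain}: 0 true — none ✓
  (2) {alarm, fog, heat}: 1 true — exactly one ✓
  (3) fog=F ⇒ alarm: vacuous ✓
  (4) {alarm, rain}: 1 true — at most one ✓
  (5) {fog, heat, alarm}: 1 true — at most one ✓
  (6) {rain, fog, heat}: 0/3 true — not all ✓
  (7) fog=F, rain=F — same ✓
  (8) {fog, alarm}: 1 true — at least one ✓
  (9) {light, fog}: 0 true — at most one ✓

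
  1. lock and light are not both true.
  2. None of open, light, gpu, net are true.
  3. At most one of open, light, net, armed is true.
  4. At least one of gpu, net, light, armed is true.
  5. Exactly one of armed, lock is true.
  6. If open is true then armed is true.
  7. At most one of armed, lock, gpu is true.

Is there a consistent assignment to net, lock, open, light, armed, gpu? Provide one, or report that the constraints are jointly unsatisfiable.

net = False; lock = False; open = False; light = False; armed = True; gpu = False

  (1) lock=F, light=F — not both ✓
  (2) {open, light, gpu, net}: 0 true — none ✓
  (3) {open, light, net, armed}: 1 true — at most one ✓
  (4) {gpu, net, light, armed}: 1 true — at least one ✓
  (5) {armed, lock}: 1 true — exactly one ✓
  (6) open=F ⇒ armed: vacuous ✓
  (7) {armed, lock, gpu}: 1 true — at most one ✓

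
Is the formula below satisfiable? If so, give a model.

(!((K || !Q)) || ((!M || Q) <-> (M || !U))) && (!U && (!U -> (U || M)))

U = False, K = False, Q = True, M = True

  !((K || !Q)) || ((!M || Q) <-> (M || !U)) = True
    !((K || !Q)) = True
      K || !Q = False
        !Q = False
    (!M || Q) <-> (M || !U) = True
      !M || Q = True
        !M = False
      M || !U = True
        !U = True
  !U && (!U -> (U || M)) = True
    !U = True
    !U -> (U || M) = True
      !U = True
      U || M = True
Both conjuncts True, so the formula holds.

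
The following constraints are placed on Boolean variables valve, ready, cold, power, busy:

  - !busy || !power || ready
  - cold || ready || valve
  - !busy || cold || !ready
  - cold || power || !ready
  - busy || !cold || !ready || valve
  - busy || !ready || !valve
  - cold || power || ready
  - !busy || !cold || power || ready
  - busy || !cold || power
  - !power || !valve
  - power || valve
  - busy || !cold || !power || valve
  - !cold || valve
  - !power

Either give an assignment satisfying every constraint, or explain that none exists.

Unit clause (!power) forces power = False.
In (power || valve) only valve is left, so valve = True.
Set ready = True.
  then (cold || power || !ready) forces cold = True.
  then (busy || !ready || !valve) forces busy = True.
All clauses satisfied.

valve = True; ready = True; cold = True; power = False; busy = True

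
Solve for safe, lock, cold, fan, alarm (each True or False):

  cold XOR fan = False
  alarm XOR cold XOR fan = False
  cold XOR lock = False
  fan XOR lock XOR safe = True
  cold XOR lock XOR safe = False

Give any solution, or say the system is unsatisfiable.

Unsatisfiable — no assignment works.

Adding constraints 1, 4, 5 mod 2: every variable appears an even number of times on the left, so the left side is 0.
But the right sides sum to 1 (mod 2). 0 ≠ 1 — the system is inconsistent.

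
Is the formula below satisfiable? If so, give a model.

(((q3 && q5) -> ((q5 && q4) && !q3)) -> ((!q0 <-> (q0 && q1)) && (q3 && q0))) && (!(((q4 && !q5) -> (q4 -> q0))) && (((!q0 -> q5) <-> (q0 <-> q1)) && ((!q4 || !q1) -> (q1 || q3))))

Case q3 = True: the formula simplifies to (!q5 -> ((!q0 <-> (q0 && q1)) && q0)) && (!(((q4 && !q5) -> (q4 -> q0))) && ((!q0 -> q5) <-> (q0 <-> q1))).
  q0 = True: the conjunct !(((q4 && !q5) -> (q4 -> q0))) becomes !(((q4 && !q5) -> True)) = False.
  q0 = False: simplifies to q5 && (!(((q4 && !q5) -> !q4)) && (q5 <-> !q1)).
    q5 = True: the conjunct !(((q4 && !q5) -> !q4)) becomes !((False -> !q4)) = False.
    q5 = False: the conjunct q5 is False.
Case q3 = False: the conjunct ((q3 && q5) -> ((q5 && q4) && !q3)) -> ((!q0 <-> (q0 && q1)) && (q3 && q0)) becomes (False -> (q5 && q4)) -> ((!q0 <-> (q0 && q1)) && False) = False.
Both cases fail — unsatisfiable.

UNSATISFIABLE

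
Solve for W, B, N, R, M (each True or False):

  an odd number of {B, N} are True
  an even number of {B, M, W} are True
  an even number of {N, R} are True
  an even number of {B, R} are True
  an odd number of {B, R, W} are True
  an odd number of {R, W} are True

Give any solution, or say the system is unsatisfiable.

Adding constraints 1, 3, 4 mod 2: every variable appears an even number of times on the left, so the left side is 0.
But the right sides sum to 1 (mod 2). 0 ≠ 1 — the system is inconsistent.

Unsatisfiable — no assignment works.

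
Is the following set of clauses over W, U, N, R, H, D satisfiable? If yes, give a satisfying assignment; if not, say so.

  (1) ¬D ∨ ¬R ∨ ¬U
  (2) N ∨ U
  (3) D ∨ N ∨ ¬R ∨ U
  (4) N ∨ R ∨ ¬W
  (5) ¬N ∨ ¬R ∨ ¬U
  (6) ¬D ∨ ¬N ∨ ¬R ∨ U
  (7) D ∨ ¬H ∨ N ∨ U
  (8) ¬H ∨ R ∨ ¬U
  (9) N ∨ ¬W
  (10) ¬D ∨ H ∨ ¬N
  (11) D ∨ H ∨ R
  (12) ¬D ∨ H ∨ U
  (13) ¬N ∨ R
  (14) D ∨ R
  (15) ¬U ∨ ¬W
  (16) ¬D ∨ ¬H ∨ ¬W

W: True, U: False, N: True, R: True, H: True, D: False

Set W = True.
  then (N ∨ ¬W) forces N = True.
  then (¬N ∨ R) forces R = True.
  then (¬U ∨ ¬W) forces U = False.
  then (¬D ∨ ¬N ∨ ¬R ∨ U) forces D = False.
Set H = True.
All clauses satisfied.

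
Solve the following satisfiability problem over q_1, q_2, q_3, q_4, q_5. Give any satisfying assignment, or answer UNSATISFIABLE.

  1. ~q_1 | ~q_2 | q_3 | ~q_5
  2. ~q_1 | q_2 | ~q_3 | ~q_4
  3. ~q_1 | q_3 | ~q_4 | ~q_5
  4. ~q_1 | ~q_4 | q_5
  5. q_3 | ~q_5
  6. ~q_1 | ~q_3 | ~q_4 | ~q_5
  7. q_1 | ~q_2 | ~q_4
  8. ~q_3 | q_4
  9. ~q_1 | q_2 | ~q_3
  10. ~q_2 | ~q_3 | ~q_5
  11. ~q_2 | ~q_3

q_1=T, q_2=T, q_3=F, q_4=F, q_5=F

Set q_1 = True.
Set q_2 = True.
  then (~q_2 | ~q_3) forces q_3 = False.
  then (~q_1 | ~q_2 | q_3 | ~q_5) forces q_5 = False.
  then (~q_1 | ~q_4 | q_5) forces q_4 = False.
All clauses satisfied.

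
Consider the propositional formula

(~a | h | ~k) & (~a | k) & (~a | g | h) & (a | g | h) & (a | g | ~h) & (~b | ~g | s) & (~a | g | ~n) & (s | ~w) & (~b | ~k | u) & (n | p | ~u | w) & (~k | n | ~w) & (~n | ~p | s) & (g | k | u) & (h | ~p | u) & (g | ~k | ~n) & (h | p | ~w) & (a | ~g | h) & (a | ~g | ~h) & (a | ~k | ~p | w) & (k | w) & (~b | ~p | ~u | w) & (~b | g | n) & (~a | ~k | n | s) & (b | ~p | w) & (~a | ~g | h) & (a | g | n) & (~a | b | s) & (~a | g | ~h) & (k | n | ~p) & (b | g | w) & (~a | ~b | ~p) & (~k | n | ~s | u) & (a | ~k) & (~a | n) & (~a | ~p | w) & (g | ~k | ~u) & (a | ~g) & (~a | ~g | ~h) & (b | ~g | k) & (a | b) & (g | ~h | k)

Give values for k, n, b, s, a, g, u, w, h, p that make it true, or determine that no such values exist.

The formula is unsatisfiable.

Case k = True:
  (a | ~k) forces a = True.
  (~a | h | ~k) forces h = True.
  (~a | g | ~h) forces g = True.
  Clause (~a | ~g | ~h) is falsified — contradiction.
Case k = False:
  (~a | k) forces a = False.
  (k | w) forces w = True.
  (s | ~w) forces s = True.
  (a | ~g) forces g = False.
  (a | g | h) forces h = True.
  Clause (a | g | ~h) is falsified — contradiction.
Both cases fail, so the formula is unsatisfiable.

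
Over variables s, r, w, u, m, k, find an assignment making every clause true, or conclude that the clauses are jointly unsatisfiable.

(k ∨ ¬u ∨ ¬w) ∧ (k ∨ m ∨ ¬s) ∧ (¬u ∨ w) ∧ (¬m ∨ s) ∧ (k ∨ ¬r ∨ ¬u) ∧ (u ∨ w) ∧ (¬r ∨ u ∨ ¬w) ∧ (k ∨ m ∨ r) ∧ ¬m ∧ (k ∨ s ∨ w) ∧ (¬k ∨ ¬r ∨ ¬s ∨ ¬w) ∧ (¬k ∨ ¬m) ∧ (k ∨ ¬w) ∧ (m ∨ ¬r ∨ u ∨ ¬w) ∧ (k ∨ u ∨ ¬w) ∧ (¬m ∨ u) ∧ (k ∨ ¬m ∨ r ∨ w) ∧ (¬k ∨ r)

s: False, r: True, w: True, u: True, m: False, k: True

Unit clause (¬m) forces m = False.
Set s = False.
Try r = False:
  (k ∨ m ∨ r) forces k = True.
  clause (¬k ∨ r) is falsified — backtrack.
So r = True.
Try w = False:
  (¬u ∨ w) forces u = False.
  clause (u ∨ w) is falsified — backtrack.
So w = True.
  then (¬r ∨ u ∨ ¬w) forces u = True.
  then (k ∨ ¬w) forces k = True.
All clauses satisfied.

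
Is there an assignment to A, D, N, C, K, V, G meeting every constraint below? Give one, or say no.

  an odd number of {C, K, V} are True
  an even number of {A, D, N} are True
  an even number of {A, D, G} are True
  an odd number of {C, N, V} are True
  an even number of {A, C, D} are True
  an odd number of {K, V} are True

A=T, D=T, N=F, C=F, K=F, V=T, G=F

{C, K, V}: 1 true → odd ✓
{A, D, N}: 2 true → even ✓
{A, D, G}: 2 true → even ✓
{C, N, V}: 1 true → odd ✓
{A, C, D}: 2 true → even ✓
{K, V}: 1 true → odd ✓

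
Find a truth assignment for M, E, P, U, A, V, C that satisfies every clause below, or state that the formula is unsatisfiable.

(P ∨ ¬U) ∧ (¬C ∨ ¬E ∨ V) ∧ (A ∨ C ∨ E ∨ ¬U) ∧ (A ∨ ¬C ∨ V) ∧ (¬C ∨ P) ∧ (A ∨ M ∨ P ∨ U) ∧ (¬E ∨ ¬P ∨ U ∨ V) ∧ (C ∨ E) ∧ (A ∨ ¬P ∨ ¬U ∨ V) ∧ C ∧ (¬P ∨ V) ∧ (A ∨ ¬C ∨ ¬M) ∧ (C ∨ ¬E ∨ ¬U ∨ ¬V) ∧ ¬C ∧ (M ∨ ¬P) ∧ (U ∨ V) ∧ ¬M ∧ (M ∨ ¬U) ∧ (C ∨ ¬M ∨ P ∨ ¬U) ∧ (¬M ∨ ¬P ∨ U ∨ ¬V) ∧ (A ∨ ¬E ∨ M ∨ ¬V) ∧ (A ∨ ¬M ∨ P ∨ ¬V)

Unsatisfiable

Case C = True:
  Clause (¬C) is falsified — contradiction.
Case C = False:
  Clause (C) is falsified — contradiction.
Both cases fail, so the formula is unsatisfiable.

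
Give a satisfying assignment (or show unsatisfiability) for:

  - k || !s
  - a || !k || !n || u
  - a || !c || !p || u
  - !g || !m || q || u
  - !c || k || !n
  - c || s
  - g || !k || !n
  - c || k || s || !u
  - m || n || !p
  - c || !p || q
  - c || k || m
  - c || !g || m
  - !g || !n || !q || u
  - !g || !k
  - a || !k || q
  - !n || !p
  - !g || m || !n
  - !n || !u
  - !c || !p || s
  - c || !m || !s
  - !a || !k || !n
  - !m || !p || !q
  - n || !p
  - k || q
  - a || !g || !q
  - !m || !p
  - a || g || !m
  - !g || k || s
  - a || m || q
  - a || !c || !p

q: True, g: False, a: False, k: False, s: False, c: True, p: False, m: False, u: True, n: False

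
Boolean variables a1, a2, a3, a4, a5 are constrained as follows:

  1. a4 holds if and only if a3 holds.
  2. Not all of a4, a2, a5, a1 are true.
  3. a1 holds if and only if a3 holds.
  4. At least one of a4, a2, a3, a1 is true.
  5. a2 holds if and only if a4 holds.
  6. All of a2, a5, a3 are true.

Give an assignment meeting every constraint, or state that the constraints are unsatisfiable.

No satisfying assignment exists.

Case a5 = True:
  (6) forces a2 = True.
  (5) with a2=T forces a4 = True.
  (1) with a4=T forces a3 = True.
  (2) with a4=T, a2=T, a5=T forces a1 = False.
  Constraint (3) is violated (a1=F, a3=T) — contradiction.
Case a5 = False:
  Constraint (6) is violated (a5=F) — contradiction.
Both cases fail — unsatisfiable.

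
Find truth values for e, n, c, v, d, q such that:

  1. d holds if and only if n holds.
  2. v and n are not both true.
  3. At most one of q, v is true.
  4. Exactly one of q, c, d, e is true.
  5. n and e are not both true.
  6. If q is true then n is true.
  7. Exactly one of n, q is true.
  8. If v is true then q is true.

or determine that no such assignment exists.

e = False, n = True, c = False, v = False, d = True, q = False

  (1) d=T, n=T — same ✓
  (2) v=F, n=T — not both ✓
  (3) {q, v}: 0 true — at most one ✓
  (4) {q, c, d, e}: 1 true — exactly one ✓
  (5) n=T, e=F — not both ✓
  (6) q=F ⇒ n: vacuous ✓
  (7) {n, q}: 1 true — exactly one ✓
  (8) v=F ⇒ q: vacuous ✓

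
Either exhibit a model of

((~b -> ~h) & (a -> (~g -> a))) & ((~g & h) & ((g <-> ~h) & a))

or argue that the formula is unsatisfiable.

a: True, b: True, g: False, h: True

  (~b -> ~h) & (a -> (~g -> a)) = True
    ~b -> ~h = True
      ~b = False
      ~h = False
    a -> (~g -> a) = True
      ~g -> a = True
        ~g = True
  (~g & h) & ((g <-> ~h) & a) = True
    ~g & h = True
      ~g = True
    (g <-> ~h) & a = True
      g <-> ~h = True
        ~h = False
Both conjuncts True, so the formula holds.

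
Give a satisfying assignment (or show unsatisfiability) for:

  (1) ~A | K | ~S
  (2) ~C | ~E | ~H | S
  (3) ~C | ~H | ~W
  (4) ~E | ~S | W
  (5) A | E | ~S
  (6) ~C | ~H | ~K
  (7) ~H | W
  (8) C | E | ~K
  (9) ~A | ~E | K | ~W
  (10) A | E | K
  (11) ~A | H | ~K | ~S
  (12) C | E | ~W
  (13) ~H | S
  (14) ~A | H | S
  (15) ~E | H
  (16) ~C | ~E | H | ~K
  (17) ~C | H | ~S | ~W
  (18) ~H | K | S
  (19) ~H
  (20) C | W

Unit clause (~H) forces H = False.
In (~E | H) only ~E is left, so E = False.
Set W = True.
  then (C | E | ~W) forces C = True.
  then (~C | H | ~S | ~W) forces S = False.
  then (~A | H | S) forces A = False.
  then (A | E | K) forces K = True.
All clauses satisfied.

W = True; H = False; S = False; E = False; C = True; A = False; K = True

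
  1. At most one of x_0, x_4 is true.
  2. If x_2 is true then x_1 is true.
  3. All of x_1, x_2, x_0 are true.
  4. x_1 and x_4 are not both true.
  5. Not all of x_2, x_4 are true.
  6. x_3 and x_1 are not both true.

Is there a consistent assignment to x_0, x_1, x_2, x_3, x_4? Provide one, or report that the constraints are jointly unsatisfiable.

x_0=T, x_1=T, x_2=T, x_3=F, x_4=F

  (1) {x_0, x_4}: 1 true — at most one ✓
  (2) x_2=T ⇒ x_1: T ✓
  (3) {x_1, x_2, x_0}: all 3 true ✓
  (4) x_1=T, x_4=F — not both ✓
  (5) {x_2, x_4}: 1/2 true — not all ✓
  (6) x_3=F, x_1=T — not both ✓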